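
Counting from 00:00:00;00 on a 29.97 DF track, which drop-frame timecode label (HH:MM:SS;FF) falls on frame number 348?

00:00:11;18

Each 10-minute DF block holds 10 × 60 × 30 − 9 × 2 = 17982 frames. 348 ÷ 17982 → 0 full blocks, remainder 348.
Within the partial block the first minute is 1800 frames and each further minute 1798, so 0 further minute boundaries passed. Total skipped labels = 18 × 0 + 2 × 0 = 0.
Non-drop label index = 348 + 0 = 348; at 30 labels/s that is 00:00:11:18, i.e. DF 00:00:11;18.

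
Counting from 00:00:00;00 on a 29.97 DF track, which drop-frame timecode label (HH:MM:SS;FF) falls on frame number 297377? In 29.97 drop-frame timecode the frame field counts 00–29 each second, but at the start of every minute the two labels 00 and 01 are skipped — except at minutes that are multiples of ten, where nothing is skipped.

Ten DF minutes hold 17982 frames, so frame 297377 lies in block 16 (frames 287712–305693) with 9665 frames into that block.
The block's first minute is 1800 frames and the rest 1798 each; 9665 frames reaches minute 5, so 16 × 18 + 5 × 2 = 298 labels have been skipped so far.
Adding those back, label number 297377 + 298 = 297675 at 30 labels/s is 9922 s + 15 f = 2 h 45 min 22 s frame 15, i.e. 02:45:22;15.

02:45:22;15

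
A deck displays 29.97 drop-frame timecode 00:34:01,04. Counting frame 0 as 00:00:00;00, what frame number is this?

As if non-drop at 30 labels/s: (0 × 3600 + 34 × 60 + 1) × 30 + 4 = 61234.
Minute boundaries passed: 34; those not divisible by 10: 34 − 3 = 31; dropped labels = 2 × 31 = 62.
Actual frame index = 61234 − 62 = 61172.

61172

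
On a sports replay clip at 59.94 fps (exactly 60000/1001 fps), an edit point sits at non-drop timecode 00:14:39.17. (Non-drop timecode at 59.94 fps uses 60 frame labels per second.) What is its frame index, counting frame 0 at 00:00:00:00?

52757

Total seconds to the label: (0 × 3600 + 14 × 60 + 39) = 879.
Frame index = 879 × 60 + 17 = 52757.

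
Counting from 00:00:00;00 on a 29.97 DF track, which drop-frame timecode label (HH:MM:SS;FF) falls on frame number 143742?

01:19:56;06

Each 10-minute DF block holds 10 × 60 × 30 − 9 × 2 = 17982 frames. 143742 ÷ 17982 → 7 full blocks, remainder 17868.
Within the partial block the first minute is 1800 frames and each further minute 1798, so 9 further minute boundaries passed. Total skipped labels = 18 × 7 + 2 × 9 = 144.
Non-drop label index = 143742 + 144 = 143886; at 30 labels/s that is 01:19:56:06, i.e. DF 01:19:56;06.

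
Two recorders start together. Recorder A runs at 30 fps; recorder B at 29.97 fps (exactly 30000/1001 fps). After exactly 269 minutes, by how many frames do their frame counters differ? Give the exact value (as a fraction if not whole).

269 min = 16140 s.
A emits 30 × 16140 = 484200 frames; B emits 30000/1001 × 16140 = 484200000/1001.
Difference = 484200/1001 frames (≈ 483.7163); B is behind A.

484200/1001 frames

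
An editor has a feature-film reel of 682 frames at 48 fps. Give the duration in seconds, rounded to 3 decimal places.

14.208 seconds

Running time = 682 × 1/48 = 341/24 s ≈ 14.208 s.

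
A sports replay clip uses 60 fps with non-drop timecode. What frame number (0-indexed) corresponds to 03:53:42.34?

Total seconds to the label: (3 × 3600 + 53 × 60 + 42) = 14022.
Frame index = 14022 × 60 + 34 = 841354.

frame 841354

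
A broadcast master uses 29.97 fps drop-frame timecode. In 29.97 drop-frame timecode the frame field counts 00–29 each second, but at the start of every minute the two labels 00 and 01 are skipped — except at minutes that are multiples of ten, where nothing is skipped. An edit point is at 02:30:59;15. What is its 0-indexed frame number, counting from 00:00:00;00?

As if non-drop at 30 labels/s: (2 × 3600 + 30 × 60 + 59) × 30 + 15 = 271785.
Minute boundaries passed: 150; those not divisible by 10: 150 − 15 = 135; dropped labels = 2 × 135 = 270.
Actual frame index = 271785 − 270 = 271515.

271515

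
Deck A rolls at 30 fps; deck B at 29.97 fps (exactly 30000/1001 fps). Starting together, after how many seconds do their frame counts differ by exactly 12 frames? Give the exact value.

The gap grows by |30000/1001 − 30| = 30/1001 frames per second.
Time for a 12-frame gap: 12 ÷ (30/1001) = 400.4 s.

400.4 seconds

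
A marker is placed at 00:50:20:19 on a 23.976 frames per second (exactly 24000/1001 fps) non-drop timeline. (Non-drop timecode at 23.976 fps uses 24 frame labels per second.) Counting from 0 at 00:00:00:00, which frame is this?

Total seconds to the label: (0 × 3600 + 50 × 60 + 20) = 3020.
Frame index = 3020 × 24 + 19 = 72499.

frame 72499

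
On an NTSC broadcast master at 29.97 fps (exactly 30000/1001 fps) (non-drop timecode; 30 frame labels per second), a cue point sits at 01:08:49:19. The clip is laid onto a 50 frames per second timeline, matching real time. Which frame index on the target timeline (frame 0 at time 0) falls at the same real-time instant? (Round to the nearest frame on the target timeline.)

frame 206688

Source frame index: (1×3600 + 8×60 + 49) × 30 + 19 = 123889.
Real time: 123889 / (30000/1001) = 124012889/30000 s.
Target frame: (124012889/30000) × (50) = 124012889/600 ≈ 206688.148 → 206688.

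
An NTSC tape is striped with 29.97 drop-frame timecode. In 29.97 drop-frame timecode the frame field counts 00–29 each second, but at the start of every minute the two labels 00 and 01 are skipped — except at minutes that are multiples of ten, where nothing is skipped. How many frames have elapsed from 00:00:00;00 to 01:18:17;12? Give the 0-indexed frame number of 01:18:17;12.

140780

Complete 10-minute blocks: 7, each 17982 frames → 125874.
Remaining 8 whole minutes in the current block: 1800 + 7 × 1798 = 14386 frames.
Within the current minute: 17 × 30 + 12 − 2 = 520 (labels ;00/;01 skipped at this minute). Total = 125874 + 14386 + 520 = 140780.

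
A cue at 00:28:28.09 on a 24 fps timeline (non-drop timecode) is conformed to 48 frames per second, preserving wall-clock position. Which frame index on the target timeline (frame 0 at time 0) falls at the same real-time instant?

frame 82002

Source frame index: (0×3600 + 28×60 + 28) × 24 + 9 = 41001.
Real time: 41001 / (24) = 13667/8 s.
Target frame: (13667/8) × (48) = 82002.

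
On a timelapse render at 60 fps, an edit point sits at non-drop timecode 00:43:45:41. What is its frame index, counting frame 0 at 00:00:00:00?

frame 157541

Total seconds to the label: (0 × 3600 + 43 × 60 + 45) = 2625.
Frame index = 2625 × 60 + 41 = 157541.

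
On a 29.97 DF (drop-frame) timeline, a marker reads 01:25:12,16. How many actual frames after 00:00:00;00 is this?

153222

As if non-drop at 30 labels/s: (1 × 3600 + 25 × 60 + 12) × 30 + 16 = 153376.
Minute boundaries passed: 85; those not divisible by 10: 85 − 8 = 77; dropped labels = 2 × 77 = 154.
Actual frame index = 153376 − 154 = 153222.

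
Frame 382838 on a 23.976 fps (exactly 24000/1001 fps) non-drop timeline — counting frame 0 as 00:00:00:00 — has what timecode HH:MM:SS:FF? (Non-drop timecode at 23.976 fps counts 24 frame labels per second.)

04:25:51:14

382838 ÷ 24 = 15951 full seconds, remainder 14 frames.
15951 s = 4 h 25 min 51 s.
Timecode: 04:25:51:14.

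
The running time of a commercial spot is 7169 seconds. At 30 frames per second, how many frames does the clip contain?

Frames = 7169 × 30 = 215070.

215070 frames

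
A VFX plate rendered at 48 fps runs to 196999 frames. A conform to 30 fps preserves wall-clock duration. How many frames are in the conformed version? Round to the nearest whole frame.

Frames at target rate = 196999 × (30) / (48) = 984995/8 ≈ 123124.375.
Nearest whole frame: 123124.

123124 frames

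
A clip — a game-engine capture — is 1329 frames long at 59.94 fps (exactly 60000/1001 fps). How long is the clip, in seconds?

Running time = 1329 / (60000/1001) = 22.17215 s.

22.17215 seconds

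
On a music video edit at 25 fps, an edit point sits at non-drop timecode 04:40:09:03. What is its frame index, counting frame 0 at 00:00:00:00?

Total seconds to the label: (4 × 3600 + 40 × 60 + 9) = 16809.
Frame index = 16809 × 25 + 3 = 420228.

frame 420228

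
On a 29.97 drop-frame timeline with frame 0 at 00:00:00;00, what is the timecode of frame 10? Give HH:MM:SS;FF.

Each 10-minute DF block holds 10 × 60 × 30 − 9 × 2 = 17982 frames. 10 ÷ 17982 → 0 full blocks, remainder 10.
Within the partial block the first minute is 1800 frames and each further minute 1798, so 0 further minute boundaries passed. Total skipped labels = 18 × 0 + 2 × 0 = 0.
Non-drop label index = 10 + 0 = 10; at 30 labels/s that is 00:00:00:10, i.e. DF 00:00:00;10.

00:00:00;10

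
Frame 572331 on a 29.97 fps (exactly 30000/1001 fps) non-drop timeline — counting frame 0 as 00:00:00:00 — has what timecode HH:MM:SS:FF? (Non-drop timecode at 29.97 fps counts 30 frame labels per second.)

572331 ÷ 30 = 19077 full seconds, remainder 21 frames.
19077 s = 5 h 17 min 57 s.
Timecode: 05:17:57:21.

05:17:57:21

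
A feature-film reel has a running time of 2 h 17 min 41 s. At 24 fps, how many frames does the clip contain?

2 h 17 min 41 s = 8261 s.
Frames = 8261 × 24 = 198264.

198264 frames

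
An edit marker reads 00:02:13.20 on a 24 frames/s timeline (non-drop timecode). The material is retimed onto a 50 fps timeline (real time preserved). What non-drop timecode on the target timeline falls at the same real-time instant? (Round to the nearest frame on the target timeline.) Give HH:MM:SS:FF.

00:02:13:42

Source frame index: (0×3600 + 2×60 + 13) × 24 + 20 = 3212.
Real time: 3212 / (24) = 803/6 s.
Target frame: (803/6) × (50) = 20075/3 ≈ 6691.667 → 6692.
At 50 labels/s: frame 6692 → 00:02:13:42.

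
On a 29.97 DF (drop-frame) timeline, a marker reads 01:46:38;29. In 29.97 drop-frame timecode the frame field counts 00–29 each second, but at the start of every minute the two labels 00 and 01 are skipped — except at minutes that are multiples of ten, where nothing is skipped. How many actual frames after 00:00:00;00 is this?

191777

Complete 10-minute blocks: 10, each 17982 frames → 179820.
Remaining 6 whole minutes in the current block: 1800 + 5 × 1798 = 10790 frames.
Within the current minute: 38 × 30 + 29 − 2 = 1167 (labels ;00/;01 skipped at this minute). Total = 179820 + 10790 + 1167 = 191777.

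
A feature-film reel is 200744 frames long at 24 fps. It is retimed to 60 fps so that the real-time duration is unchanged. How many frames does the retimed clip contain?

Frames at target rate = 200744 × (60) / (24) = 501860.

501860 frames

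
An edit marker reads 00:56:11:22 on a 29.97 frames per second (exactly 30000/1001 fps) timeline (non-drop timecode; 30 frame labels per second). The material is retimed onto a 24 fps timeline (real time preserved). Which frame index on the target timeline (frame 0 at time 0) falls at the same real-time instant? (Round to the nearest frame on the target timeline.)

Source frame index: (0×3600 + 56×60 + 11) × 30 + 22 = 101152.
Real time: 101152 / (30000/1001) = 6328322/1875 s.
Target frame: (6328322/1875) × (24) = 50626576/625 ≈ 81002.522 → 81003.

frame 81003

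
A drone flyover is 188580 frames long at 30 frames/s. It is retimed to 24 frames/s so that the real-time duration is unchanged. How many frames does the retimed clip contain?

150864 frames

Target frames = source frames × (target rate / source rate) = 188580 × (24)/(30) = 188580 × 4/5 = 150864.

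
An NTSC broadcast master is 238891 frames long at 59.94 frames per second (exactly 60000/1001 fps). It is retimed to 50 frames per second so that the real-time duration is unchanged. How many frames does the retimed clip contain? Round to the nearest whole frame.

199275 frames

Frames at target rate = 238891 × (50) / (60000/1001) = 239129891/1200 ≈ 199274.909.
Nearest whole frame: 199275.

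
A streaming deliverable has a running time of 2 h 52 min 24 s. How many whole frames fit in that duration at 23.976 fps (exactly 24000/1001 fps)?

2 h 52 min 24 s = 10344 s.
Frames = 10344 × 24000/1001 = 248256000/1001 ≈ 248007.9920.
Complete frames: 248007.

248007 frames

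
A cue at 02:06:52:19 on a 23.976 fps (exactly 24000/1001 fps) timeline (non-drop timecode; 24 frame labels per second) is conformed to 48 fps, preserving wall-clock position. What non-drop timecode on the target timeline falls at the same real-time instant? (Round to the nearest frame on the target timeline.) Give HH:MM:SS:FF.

Source frame index: (2×3600 + 6×60 + 52) × 24 + 19 = 182707.
Real time: 182707 / (24000/1001) = 182889707/24000 s.
Target frame: (182889707/24000) × (48) = 182889707/500 ≈ 365779.414 → 365779.
At 48 labels/s: frame 365779 → 02:07:00:19.

02:07:00:19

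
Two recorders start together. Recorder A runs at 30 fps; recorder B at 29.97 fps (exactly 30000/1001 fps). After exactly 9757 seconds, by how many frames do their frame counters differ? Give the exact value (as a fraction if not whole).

26610/91 frames

A emits 30 × 9757 = 292710 frames; B emits 30000/1001 × 9757 = 26610000/91.
Difference = 26610/91 frames (≈ 292.4176); B is behind A.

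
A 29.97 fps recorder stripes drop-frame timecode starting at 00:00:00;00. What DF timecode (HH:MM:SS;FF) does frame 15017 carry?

00:08:21;03

Each 10-minute DF block holds 10 × 60 × 30 − 9 × 2 = 17982 frames. 15017 ÷ 17982 → 0 full blocks, remainder 15017.
Within the partial block the first minute is 1800 frames and each further minute 1798, so 8 further minute boundaries passed. Total skipped labels = 18 × 0 + 2 × 8 = 16.
Non-drop label index = 15017 + 16 = 15033; at 30 labels/s that is 00:08:21:03, i.e. DF 00:08:21;03.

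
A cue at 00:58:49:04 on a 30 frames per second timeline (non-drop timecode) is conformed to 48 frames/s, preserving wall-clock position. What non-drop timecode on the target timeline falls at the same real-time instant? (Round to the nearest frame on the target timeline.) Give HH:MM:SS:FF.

Source frame index: (0×3600 + 58×60 + 49) × 30 + 4 = 105874.
Real time: 105874 / (30) = 52937/15 s.
Target frame: (52937/15) × (48) = 846992/5 ≈ 169398.400 → 169398.
At 48 labels/s: frame 169398 → 00:58:49:06.

00:58:49:06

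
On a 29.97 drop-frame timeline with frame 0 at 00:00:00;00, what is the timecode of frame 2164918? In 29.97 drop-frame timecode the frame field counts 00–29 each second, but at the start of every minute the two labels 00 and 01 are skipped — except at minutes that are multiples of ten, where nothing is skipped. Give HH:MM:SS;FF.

20:03:56;04

Ten DF minutes hold 17982 frames, so frame 2164918 lies in block 120 (frames 2157840–2175821) with 7078 frames into that block.
The block's first minute is 1800 frames and the rest 1798 each; 7078 frames reaches minute 3, so 120 × 18 + 3 × 2 = 2166 labels have been skipped so far.
Adding those back, label number 2164918 + 2166 = 2167084 at 30 labels/s is 72236 s + 4 f = 20 h 3 min 56 s frame 4, i.e. 20:03:56;04.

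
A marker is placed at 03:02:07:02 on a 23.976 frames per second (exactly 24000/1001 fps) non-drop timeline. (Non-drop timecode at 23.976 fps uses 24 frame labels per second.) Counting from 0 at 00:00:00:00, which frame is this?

Total seconds to the label: (3 × 3600 + 2 × 60 + 7) = 10927.
Frame index = 10927 × 24 + 2 = 262250.

frame 262250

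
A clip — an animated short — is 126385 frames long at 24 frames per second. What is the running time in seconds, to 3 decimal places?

5266.042 seconds

Running time = 126385 × 1/24 = 126385/24 s ≈ 5266.042 s.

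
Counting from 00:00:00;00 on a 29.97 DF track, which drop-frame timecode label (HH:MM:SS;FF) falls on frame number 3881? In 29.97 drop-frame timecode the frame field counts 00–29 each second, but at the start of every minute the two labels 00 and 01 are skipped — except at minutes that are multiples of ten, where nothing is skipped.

00:02:09;15

Each 10-minute DF block holds 10 × 60 × 30 − 9 × 2 = 17982 frames. 3881 ÷ 17982 → 0 full blocks, remainder 3881.
Within the partial block the first minute is 1800 frames and each further minute 1798, so 2 further minute boundaries passed. Total skipped labels = 18 × 0 + 2 × 2 = 4.
Non-drop label index = 3881 + 4 = 3885; at 30 labels/s that is 00:02:09:15, i.e. DF 00:02:09;15.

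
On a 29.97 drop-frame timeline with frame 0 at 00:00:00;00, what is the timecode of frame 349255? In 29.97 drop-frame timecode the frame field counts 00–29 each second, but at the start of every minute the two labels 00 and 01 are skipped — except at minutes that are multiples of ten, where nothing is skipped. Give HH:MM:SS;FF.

Each 10-minute DF block holds 10 × 60 × 30 − 9 × 2 = 17982 frames. 349255 ÷ 17982 → 19 full blocks, remainder 7597.
Within the partial block the first minute is 1800 frames and each further minute 1798, so 4 further minute boundaries passed. Total skipped labels = 18 × 19 + 2 × 4 = 350.
Non-drop label index = 349255 + 350 = 349605; at 30 labels/s that is 03:14:13:15, i.e. DF 03:14:13;15.

03:14:13;15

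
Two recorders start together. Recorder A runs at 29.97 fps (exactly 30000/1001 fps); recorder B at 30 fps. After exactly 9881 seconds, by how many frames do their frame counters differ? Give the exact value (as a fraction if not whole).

296430/1001 frames

A emits 30000/1001 × 9881 = 296430000/1001 frames; B emits 30 × 9881 = 296430.
Difference = 296430/1001 frames (≈ 296.1339); B is ahead of A.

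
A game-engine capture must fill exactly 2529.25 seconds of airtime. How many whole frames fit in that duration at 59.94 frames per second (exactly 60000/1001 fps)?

151603 frames

Frames = 2529.25 × 60000/1001 = 151755000/1001 ≈ 151603.3966.
Complete frames: 151603.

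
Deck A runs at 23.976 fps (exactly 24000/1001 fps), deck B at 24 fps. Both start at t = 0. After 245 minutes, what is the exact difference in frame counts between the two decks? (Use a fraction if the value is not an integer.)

50400/143 frames

245 min = 14700 s.
A emits 24000/1001 × 14700 = 50400000/143 frames; B emits 24 × 14700 = 352800.
Difference = 50400/143 frames (≈ 352.4476); B is ahead of A.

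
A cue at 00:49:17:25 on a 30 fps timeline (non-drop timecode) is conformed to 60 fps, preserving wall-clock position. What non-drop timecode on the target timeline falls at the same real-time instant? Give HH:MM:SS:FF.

00:49:17:50

Source frame index: (0×3600 + 49×60 + 17) × 30 + 25 = 88735.
Real time: 88735 / (30) = 17747/6 s.
Target frame: (17747/6) × (60) = 177470.
At 60 labels/s: frame 177470 → 00:49:17:50.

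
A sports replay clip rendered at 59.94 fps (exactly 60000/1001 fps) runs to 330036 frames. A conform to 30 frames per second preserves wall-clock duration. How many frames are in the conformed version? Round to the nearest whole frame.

165183 frames

Frames at target rate = 330036 × (30) / (60000/1001) = 82591509/500 ≈ 165183.018.
Nearest whole frame: 165183.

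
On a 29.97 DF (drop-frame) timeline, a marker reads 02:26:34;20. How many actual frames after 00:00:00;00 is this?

263576

Complete 10-minute blocks: 14, each 17982 frames → 251748.
Remaining 6 whole minutes in the current block: 1800 + 5 × 1798 = 10790 frames.
Within the current minute: 34 × 30 + 20 − 2 = 1038 (labels ;00/;01 skipped at this minute). Total = 251748 + 10790 + 1038 = 263576.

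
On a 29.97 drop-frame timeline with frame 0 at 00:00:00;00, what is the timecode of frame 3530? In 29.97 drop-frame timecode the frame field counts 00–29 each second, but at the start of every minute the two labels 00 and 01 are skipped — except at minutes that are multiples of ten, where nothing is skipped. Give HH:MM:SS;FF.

00:01:57;22

Each 10-minute DF block holds 10 × 60 × 30 − 9 × 2 = 17982 frames. 3530 ÷ 17982 → 0 full blocks, remainder 3530.
Within the partial block the first minute is 1800 frames and each further minute 1798, so 1 further minute boundary passed. Total skipped labels = 18 × 0 + 2 × 1 = 2.
Non-drop label index = 3530 + 2 = 3532; at 30 labels/s that is 00:01:57:22, i.e. DF 00:01:57;22.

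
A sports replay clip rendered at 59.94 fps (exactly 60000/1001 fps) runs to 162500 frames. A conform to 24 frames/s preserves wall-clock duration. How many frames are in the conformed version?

Target frames = source frames × (target rate / source rate) = 162500 × (24)/(60000/1001) = 162500 × 1001/2500 = 65065.

65065 frames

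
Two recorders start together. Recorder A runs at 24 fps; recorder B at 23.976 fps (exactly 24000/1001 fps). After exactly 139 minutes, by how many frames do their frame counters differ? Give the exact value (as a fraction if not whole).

200160/1001 frames

139 min = 8340 s.
A emits 24 × 8340 = 200160 frames; B emits 24000/1001 × 8340 = 200160000/1001.
Difference = 200160/1001 frames (≈ 199.9600); B is behind A.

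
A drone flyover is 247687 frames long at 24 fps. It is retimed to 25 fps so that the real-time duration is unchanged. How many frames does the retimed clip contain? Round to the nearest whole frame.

Frames at target rate = 247687 × (25) / (24) = 6192175/24 ≈ 258007.292.
Nearest whole frame: 258007.

258007 frames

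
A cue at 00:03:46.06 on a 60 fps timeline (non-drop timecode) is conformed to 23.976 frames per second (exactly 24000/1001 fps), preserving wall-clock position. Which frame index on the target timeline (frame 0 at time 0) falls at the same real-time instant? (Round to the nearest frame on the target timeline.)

frame 5421

Source frame index: (0×3600 + 3×60 + 46) × 60 + 6 = 13566.
Real time: 13566 / (60) = 2261/10 s.
Target frame: (2261/10) × (24000/1001) = 775200/143 ≈ 5420.979 → 5421.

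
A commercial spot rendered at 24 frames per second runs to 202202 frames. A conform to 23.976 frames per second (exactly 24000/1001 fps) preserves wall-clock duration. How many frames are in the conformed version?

Target frames = source frames × (target rate / source rate) = 202202 × (24000/1001)/(24) = 202202 × 1000/1001 = 202000.

202000 frames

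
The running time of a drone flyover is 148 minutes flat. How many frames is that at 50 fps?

148 min = 8880 s.
Frames = 8880 × 50 = 444000.

444000 frames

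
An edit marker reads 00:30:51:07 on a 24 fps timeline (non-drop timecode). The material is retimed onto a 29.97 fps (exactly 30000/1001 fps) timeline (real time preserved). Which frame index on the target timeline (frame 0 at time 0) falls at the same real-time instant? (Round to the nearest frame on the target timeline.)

Source frame index: (0×3600 + 30×60 + 51) × 24 + 7 = 44431.
Real time: 44431 / (24) = 44431/24 s.
Target frame: (44431/24) × (30000/1001) = 55538750/1001 ≈ 55483.267 → 55483.

frame 55483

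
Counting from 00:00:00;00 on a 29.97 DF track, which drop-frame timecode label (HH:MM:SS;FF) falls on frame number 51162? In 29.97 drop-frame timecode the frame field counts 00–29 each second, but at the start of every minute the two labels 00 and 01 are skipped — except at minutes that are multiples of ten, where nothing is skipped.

00:28:27;04

Ten DF minutes hold 17982 frames, so frame 51162 lies in block 2 (frames 35964–53945) with 15198 frames into that block.
The block's first minute is 1800 frames and the rest 1798 each; 15198 frames reaches minute 8, so 2 × 18 + 8 × 2 = 52 labels have been skipped so far.
Adding those back, label number 51162 + 52 = 51214 at 30 labels/s is 1707 s + 4 f = 0 h 28 min 27 s frame 4, i.e. 00:28:27;04.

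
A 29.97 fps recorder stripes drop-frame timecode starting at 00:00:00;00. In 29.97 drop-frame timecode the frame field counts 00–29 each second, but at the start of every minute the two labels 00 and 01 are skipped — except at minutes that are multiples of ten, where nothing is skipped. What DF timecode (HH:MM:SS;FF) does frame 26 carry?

00:00:00;26

Ten DF minutes hold 17982 frames, so frame 26 lies in block 0 (frames 0–17981) with 26 frames into that block.
The block's first minute is 1800 frames and the rest 1798 each; 26 frames reaches minute 0, so 0 × 18 + 0 × 2 = 0 labels have been skipped so far.
Adding those back, label number 26 + 0 = 26 at 30 labels/s is 0 s + 26 f = 0 h 0 min 0 s frame 26, i.e. 00:00:00;26.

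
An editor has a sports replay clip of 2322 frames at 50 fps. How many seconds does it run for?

46.44 seconds

Running time = 2322 / (50) = 46.44 s.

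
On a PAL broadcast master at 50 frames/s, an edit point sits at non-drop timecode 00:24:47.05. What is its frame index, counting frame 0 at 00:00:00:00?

Total seconds to the label: (0 × 3600 + 24 × 60 + 47) = 1487.
Frame index = 1487 × 50 + 5 = 74355.

74355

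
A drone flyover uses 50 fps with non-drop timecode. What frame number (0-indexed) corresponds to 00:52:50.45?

Total seconds to the label: (0 × 3600 + 52 × 60 + 50) = 3170.
Frame index = 3170 × 50 + 45 = 158545.

frame 158545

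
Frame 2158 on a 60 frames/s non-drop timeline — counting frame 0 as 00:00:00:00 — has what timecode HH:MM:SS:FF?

2158 ÷ 60 = 35 full seconds, remainder 58 frames.
35 s = 0 h 0 min 35 s.
Timecode: 00:00:35:58.

00:00:35:58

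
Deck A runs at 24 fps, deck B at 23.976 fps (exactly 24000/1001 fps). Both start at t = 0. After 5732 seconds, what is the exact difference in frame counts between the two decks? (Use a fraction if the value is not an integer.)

A emits 24 × 5732 = 137568 frames; B emits 24000/1001 × 5732 = 137568000/1001.
Difference = 137568/1001 frames (≈ 137.4306); B is behind A.

137568/1001 frames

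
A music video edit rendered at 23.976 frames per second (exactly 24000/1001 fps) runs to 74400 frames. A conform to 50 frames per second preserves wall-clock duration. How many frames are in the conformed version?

Target frames = source frames × (target rate / source rate) = 74400 × (50)/(24000/1001) = 74400 × 1001/480 = 155155.

155155 frames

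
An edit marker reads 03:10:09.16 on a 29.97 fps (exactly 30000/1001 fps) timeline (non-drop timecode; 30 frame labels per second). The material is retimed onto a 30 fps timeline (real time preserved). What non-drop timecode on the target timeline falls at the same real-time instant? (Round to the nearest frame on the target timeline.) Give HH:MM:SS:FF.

Source frame index: (3×3600 + 10×60 + 9) × 30 + 16 = 342286.
Real time: 342286 / (30000/1001) = 171314143/15000 s.
Target frame: (171314143/15000) × (30) = 171314143/500 ≈ 342628.286 → 342628.
At 30 labels/s: frame 342628 → 03:10:20:28.

03:10:20:28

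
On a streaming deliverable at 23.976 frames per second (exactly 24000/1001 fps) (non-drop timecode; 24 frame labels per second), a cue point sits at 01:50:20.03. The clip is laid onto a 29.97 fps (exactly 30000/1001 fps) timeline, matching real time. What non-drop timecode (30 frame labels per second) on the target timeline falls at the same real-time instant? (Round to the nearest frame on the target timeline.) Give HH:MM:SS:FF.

Source frame index: (1×3600 + 50×60 + 20) × 24 + 3 = 158883.
Real time: 158883 / (24000/1001) = 53013961/8000 s.
Target frame: (53013961/8000) × (30000/1001) = 794415/4 ≈ 198603.750 → 198604.
At 30 labels/s: frame 198604 → 01:50:20:04.

01:50:20:04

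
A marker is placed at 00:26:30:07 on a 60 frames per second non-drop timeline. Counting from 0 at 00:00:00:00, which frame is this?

Total seconds to the label: (0 × 3600 + 26 × 60 + 30) = 1590.
Frame index = 1590 × 60 + 7 = 95407.

95407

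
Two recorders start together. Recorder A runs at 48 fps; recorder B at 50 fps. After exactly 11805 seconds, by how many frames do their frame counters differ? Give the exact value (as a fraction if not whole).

A emits 48 × 11805 = 566640 frames; B emits 50 × 11805 = 590250.
Difference = 23610 frames; B is ahead of A.

23610 frames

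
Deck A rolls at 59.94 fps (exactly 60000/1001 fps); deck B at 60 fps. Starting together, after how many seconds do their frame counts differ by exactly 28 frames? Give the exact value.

7007/15 seconds

The gap grows by |60 − 60000/1001| = 60/1001 frames per second.
Time for a 28-frame gap: 28 ÷ (60/1001) = 7007/15 s.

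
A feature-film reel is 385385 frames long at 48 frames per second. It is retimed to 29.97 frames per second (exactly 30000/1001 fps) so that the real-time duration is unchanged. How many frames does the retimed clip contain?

Target frames = source frames × (target rate / source rate) = 385385 × (30000/1001)/(48) = 385385 × 625/1001 = 240625.

240625 frames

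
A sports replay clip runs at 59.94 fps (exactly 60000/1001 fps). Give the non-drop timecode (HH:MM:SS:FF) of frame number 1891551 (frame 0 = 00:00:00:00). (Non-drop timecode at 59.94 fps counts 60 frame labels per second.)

08:45:25:51

1891551 ÷ 60 = 31525 full seconds, remainder 51 frames.
31525 s = 8 h 45 min 25 s.
Timecode: 08:45:25:51.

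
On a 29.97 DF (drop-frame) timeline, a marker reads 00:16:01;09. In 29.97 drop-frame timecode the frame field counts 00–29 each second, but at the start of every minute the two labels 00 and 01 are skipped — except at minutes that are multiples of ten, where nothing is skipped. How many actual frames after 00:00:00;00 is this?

28809

As if non-drop at 30 labels/s: (0 × 3600 + 16 × 60 + 1) × 30 + 9 = 28839.
Minute boundaries passed: 16; those not divisible by 10: 16 − 1 = 15; dropped labels = 2 × 15 = 30.
Actual frame index = 28839 − 30 = 28809.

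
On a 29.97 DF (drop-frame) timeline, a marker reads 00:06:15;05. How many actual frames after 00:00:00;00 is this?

Complete 10-minute blocks: 0, each 17982 frames → 0.
Remaining 6 whole minutes in the current block: 1800 + 5 × 1798 = 10790 frames.
Within the current minute: 15 × 30 + 5 − 2 = 453 (labels ;00/;01 skipped at this minute). Total = 0 + 10790 + 453 = 11243.

11243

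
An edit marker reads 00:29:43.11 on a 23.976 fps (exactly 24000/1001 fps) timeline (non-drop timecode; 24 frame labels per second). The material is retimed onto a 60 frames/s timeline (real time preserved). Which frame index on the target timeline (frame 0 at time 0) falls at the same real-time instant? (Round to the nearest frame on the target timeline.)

frame 107115

Source frame index: (0×3600 + 29×60 + 43) × 24 + 11 = 42803.
Real time: 42803 / (24000/1001) = 42845803/24000 s.
Target frame: (42845803/24000) × (60) = 42845803/400 ≈ 107114.508 → 107115.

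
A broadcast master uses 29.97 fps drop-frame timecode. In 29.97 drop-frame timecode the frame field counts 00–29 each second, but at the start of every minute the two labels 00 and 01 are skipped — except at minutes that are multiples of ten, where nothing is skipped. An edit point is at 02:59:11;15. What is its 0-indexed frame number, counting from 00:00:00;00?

322221

As if non-drop at 30 labels/s: (2 × 3600 + 59 × 60 + 11) × 30 + 15 = 322545.
Minute boundaries passed: 179; those not divisible by 10: 179 − 17 = 162; dropped labels = 2 × 162 = 324.
Actual frame index = 322545 − 324 = 322221.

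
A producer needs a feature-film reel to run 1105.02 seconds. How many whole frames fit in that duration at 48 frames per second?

Frames = 1105.02 × 48 = 1326024/25 ≈ 53040.9600.
Complete frames: 53040.

53040 frames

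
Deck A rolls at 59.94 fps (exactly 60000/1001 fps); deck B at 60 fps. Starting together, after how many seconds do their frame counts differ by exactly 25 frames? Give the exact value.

The gap grows by |60 − 60000/1001| = 60/1001 frames per second.
Time for a 25-frame gap: 25 ÷ (60/1001) = 5005/12 s.

5005/12 seconds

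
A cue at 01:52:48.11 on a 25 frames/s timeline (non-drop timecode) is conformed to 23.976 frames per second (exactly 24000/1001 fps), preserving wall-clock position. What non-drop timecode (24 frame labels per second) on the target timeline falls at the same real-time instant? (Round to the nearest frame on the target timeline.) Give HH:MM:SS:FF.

01:52:41:16

Source frame index: (1×3600 + 52×60 + 48) × 25 + 11 = 169211.
Real time: 169211 / (25) = 169211/25 s.
Target frame: (169211/25) × (24000/1001) = 23206080/143 ≈ 162280.280 → 162280.
At 24 labels/s: frame 162280 → 01:52:41:16.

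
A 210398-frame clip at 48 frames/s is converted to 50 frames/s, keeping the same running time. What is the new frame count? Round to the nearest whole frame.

219165 frames

Frames at target rate = 210398 × (50) / (48) = 2629975/12 ≈ 219164.583.
Nearest whole frame: 219165.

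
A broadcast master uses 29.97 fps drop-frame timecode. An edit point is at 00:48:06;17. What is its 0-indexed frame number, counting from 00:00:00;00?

Complete 10-minute blocks: 4, each 17982 frames → 71928.
Remaining 8 whole minutes in the current block: 1800 + 7 × 1798 = 14386 frames.
Within the current minute: 6 × 30 + 17 − 2 = 195 (labels ;00/;01 skipped at this minute). Total = 71928 + 14386 + 195 = 86509.

86509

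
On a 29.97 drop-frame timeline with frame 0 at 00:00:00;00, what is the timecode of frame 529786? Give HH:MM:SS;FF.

Ten DF minutes hold 17982 frames, so frame 529786 lies in block 29 (frames 521478–539459) with 8308 frames into that block.
The block's first minute is 1800 frames and the rest 1798 each; 8308 frames reaches minute 4, so 29 × 18 + 4 × 2 = 530 labels have been skipped so far.
Adding those back, label number 529786 + 530 = 530316 at 30 labels/s is 17677 s + 6 f = 4 h 54 min 37 s frame 6, i.e. 04:54:37;06.

04:54:37;06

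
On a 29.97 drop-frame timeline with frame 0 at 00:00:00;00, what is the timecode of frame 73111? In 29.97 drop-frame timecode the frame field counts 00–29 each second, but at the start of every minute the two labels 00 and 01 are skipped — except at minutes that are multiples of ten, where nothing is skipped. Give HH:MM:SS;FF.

00:40:39;13

Ten DF minutes hold 17982 frames, so frame 73111 lies in block 4 (frames 71928–89909) with 1183 frames into that block.
The block's first minute is 1800 frames and the rest 1798 each; 1183 frames reaches minute 0, so 4 × 18 + 0 × 2 = 72 labels have been skipped so far.
Adding those back, label number 73111 + 72 = 73183 at 30 labels/s is 2439 s + 13 f = 0 h 40 min 39 s frame 13, i.e. 00:40:39;13.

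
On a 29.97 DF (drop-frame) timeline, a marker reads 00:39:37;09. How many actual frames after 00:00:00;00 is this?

Complete 10-minute blocks: 3, each 17982 frames → 53946.
Remaining 9 whole minutes in the current block: 1800 + 8 × 1798 = 16184 frames.
Within the current minute: 37 × 30 + 9 − 2 = 1117 (labels ;00/;01 skipped at this minute). Total = 53946 + 16184 + 1117 = 71247.

71247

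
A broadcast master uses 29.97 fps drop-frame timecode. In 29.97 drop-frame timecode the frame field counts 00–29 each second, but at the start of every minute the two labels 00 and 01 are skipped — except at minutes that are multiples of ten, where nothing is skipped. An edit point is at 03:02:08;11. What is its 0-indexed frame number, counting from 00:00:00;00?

327523

As if non-drop at 30 labels/s: (3 × 3600 + 2 × 60 + 8) × 30 + 11 = 327851.
Minute boundaries passed: 182; those not divisible by 10: 182 − 18 = 164; dropped labels = 2 × 164 = 328.
Actual frame index = 327851 − 328 = 327523.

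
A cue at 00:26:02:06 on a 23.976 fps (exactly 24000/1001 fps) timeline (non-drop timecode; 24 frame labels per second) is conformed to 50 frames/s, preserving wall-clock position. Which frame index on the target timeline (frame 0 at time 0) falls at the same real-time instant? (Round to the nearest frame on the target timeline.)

Source frame index: (0×3600 + 26×60 + 2) × 24 + 6 = 37494.
Real time: 37494 / (24000/1001) = 6255249/4000 s.
Target frame: (6255249/4000) × (50) = 6255249/80 ≈ 78190.613 → 78191.

frame 78191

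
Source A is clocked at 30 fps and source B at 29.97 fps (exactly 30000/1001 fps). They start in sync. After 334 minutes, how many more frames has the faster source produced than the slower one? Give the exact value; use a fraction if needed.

601200/1001 frames

334 min = 20040 s.
A emits 30 × 20040 = 601200 frames; B emits 30000/1001 × 20040 = 601200000/1001.
Difference = 601200/1001 frames (≈ 600.5994); B is behind A.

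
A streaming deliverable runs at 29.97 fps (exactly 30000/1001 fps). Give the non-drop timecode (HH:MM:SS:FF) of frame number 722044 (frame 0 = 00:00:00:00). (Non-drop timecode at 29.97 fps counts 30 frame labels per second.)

06:41:08:04

722044 ÷ 30 = 24068 full seconds, remainder 4 frames.
24068 s = 6 h 41 min 8 s.
Timecode: 06:41:08:04.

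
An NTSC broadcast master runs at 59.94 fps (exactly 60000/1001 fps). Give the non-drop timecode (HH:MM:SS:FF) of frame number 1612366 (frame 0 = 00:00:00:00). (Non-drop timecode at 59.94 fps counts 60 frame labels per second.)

07:27:52:46

1612366 ÷ 60 = 26872 full seconds, remainder 46 frames.
26872 s = 7 h 27 min 52 s.
Timecode: 07:27:52:46.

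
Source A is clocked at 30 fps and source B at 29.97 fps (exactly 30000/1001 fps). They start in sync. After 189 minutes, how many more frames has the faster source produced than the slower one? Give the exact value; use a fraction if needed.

48600/143 frames

189 min = 11340 s.
A emits 30 × 11340 = 340200 frames; B emits 30000/1001 × 11340 = 48600000/143.
Difference = 48600/143 frames (≈ 339.8601); B is behind A.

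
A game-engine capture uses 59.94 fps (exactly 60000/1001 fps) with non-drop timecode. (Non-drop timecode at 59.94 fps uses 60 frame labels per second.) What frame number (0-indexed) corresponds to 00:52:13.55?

188035

Total seconds to the label: (0 × 3600 + 52 × 60 + 13) = 3133.
Frame index = 3133 × 60 + 55 = 188035.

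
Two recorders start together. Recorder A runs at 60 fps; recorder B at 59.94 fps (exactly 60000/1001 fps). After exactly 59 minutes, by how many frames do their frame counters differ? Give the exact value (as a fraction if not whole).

59 min = 3540 s.
A emits 60 × 3540 = 212400 frames; B emits 60000/1001 × 3540 = 212400000/1001.
Difference = 212400/1001 frames (≈ 212.1878); B is behind A.

212400/1001 frames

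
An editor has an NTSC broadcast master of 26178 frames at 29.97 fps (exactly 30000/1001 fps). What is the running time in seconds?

Running time = 26178 / (30000/1001) = 873.4726 s.

873.4726 seconds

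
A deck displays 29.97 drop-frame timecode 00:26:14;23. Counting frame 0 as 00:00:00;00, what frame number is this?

As if non-drop at 30 labels/s: (0 × 3600 + 26 × 60 + 14) × 30 + 23 = 47243.
Minute boundaries passed: 26; those not divisible by 10: 26 − 2 = 24; dropped labels = 2 × 24 = 48.
Actual frame index = 47243 − 48 = 47195.

47195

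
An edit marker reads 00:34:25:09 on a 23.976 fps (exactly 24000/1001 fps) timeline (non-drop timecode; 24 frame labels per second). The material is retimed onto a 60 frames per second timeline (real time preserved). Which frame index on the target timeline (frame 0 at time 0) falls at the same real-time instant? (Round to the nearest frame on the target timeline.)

Source frame index: (0×3600 + 34×60 + 25) × 24 + 9 = 49569.
Real time: 49569 / (24000/1001) = 16539523/8000 s.
Target frame: (16539523/8000) × (60) = 49618569/400 ≈ 124046.423 → 124046.

frame 124046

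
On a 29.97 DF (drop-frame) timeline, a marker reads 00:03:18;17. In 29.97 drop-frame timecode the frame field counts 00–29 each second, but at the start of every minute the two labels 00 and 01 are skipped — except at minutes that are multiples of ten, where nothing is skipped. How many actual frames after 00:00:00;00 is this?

5951

As if non-drop at 30 labels/s: (0 × 3600 + 3 × 60 + 18) × 30 + 17 = 5957.
Minute boundaries passed: 3; those not divisible by 10: 3 − 0 = 3; dropped labels = 2 × 3 = 6.
Actual frame index = 5957 − 6 = 5951.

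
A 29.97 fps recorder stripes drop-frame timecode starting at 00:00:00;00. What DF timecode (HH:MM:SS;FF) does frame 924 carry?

Ten DF minutes hold 17982 frames, so frame 924 lies in block 0 (frames 0–17981) with 924 frames into that block.
The block's first minute is 1800 frames and the rest 1798 each; 924 frames reaches minute 0, so 0 × 18 + 0 × 2 = 0 labels have been skipped so far.
Adding those back, label number 924 + 0 = 924 at 30 labels/s is 30 s + 24 f = 0 h 0 min 30 s frame 24, i.e. 00:00:30;24.

00:00:30;24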